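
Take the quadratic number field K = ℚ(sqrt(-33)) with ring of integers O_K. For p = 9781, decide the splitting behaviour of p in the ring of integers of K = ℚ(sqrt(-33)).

d = -33 ≡ 3 (mod 4), so O_K = ℤ[√-33] and disc(K) = 4d = -132.
Since gcd(9781, -132) = 1 the prime 9781 does not ramify.
Euler's criterion: (-33)^4890 mod 9781 = 9780. Thus (-33|9781) = -1.
(-33/9781) = -1, so 9781 is inert.

remains prime (inert)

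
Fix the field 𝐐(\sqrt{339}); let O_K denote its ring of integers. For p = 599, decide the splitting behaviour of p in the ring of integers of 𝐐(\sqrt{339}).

inert — (599) stays prime in O_K

Since 339 ≢ 1 mod 4, the ring of integers is ℤ[√339] with discriminant 4·339 = 1356.
disc(K) = 1356 is not divisible by 599; 599 is unramified.
Euler's criterion: 339^299 mod 599 = 598. Thus (339|599) = -1.
d is a non-residue mod p, hence 599 remains inert in O_K.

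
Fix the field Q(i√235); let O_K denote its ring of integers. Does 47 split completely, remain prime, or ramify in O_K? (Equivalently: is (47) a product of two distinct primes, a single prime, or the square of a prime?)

ramifies in O_K

d = -235 ≡ 1 (mod 4), so O_K = ℤ[(1+√-235)/2] and disc(K) = d = -235.
47 divides disc(K) = -235, so 47 ramifies.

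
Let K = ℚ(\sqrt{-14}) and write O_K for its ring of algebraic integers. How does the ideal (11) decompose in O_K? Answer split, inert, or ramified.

remains prime (inert)

d = -14 ≡ 2 (mod 4), so O_K = ℤ[√-14] and disc(K) = 4d = -56.
disc(K) = -56 is not divisible by 11; 11 is unramified.
Compute (-14/11) via Euler: 8^((11-1)/2) mod 11 = 10, so (-14/11) = -1.
Legendre symbol -1 ⇒ 11 is inert.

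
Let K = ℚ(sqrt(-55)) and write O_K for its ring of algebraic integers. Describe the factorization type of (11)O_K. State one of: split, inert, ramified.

-55 mod 4 = 1, hence disc K = -55 and O_K = ℤ[(1+√-55)/2].
Ramification test: 11 | -55. The prime 11 ramifies in K.

p ramifies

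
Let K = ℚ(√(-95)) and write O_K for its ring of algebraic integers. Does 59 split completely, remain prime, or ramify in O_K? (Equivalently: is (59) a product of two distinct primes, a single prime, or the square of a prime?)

-95 mod 4 = 1, hence disc K = -95 and O_K = ℤ[(1+√-95)/2].
Since gcd(59, -95) = 1 the prime 59 does not ramify.
(-95/59) = 23^29 mod 59 = 58, giving Legendre symbol -1.
Legendre symbol -1 ⇒ 59 is inert.

inert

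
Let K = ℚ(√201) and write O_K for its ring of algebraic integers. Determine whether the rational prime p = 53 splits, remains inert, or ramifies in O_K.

d = 201 ≡ 1 (mod 4), so O_K = ℤ[(1+√201)/2] and disc(K) = d = 201.
53 ∤ 201, so 53 is unramified.
(201/53) = 42^26 mod 53 = 1, giving Legendre symbol 1.
Legendre symbol 1 ⇒ 53 is split.

53 splits in O_K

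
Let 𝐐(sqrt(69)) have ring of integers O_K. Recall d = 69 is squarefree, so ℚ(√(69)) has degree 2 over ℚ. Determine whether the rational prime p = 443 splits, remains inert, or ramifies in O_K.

d = 69 ≡ 1 (mod 4), so O_K = ℤ[(1+√69)/2] and disc(K) = d = 69.
Since gcd(443, 69) = 1 the prime 443 does not ramify.
(69/443) = 69^221 mod 443 = 442, giving Legendre symbol -1.
d is a non-residue mod p, hence 443 remains inert in O_K.

443 remains inert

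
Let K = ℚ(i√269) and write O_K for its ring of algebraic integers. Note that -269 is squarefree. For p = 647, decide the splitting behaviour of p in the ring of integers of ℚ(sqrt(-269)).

-269 mod 4 = 3, hence disc K = 4·(-269) = -1076 and O_K = ℤ[√-269].
647 ∤ -1076, so 647 is unramified.
Compute (-269/647) via Euler: 378^((647-1)/2) mod 647 = 1, so (-269/647) = 1.
d is a quadratic residue mod p, hence 647 splits in O_K.

split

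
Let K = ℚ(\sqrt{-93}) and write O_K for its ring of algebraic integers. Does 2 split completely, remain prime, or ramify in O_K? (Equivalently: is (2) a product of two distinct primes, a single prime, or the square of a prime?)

ramified

d = -93 ≡ 3 (mod 4), so O_K = ℤ[√-93] and disc(K) = 4d = -372.
disc(K) = -372 = 2·(-186), so p = 2 is ramified.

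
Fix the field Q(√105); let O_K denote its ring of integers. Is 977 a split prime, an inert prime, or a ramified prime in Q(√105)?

977 splits in O_K

d = 105 ≡ 1 (mod 4), so O_K = ℤ[(1+√105)/2] and disc(K) = d = 105.
977 ∤ 105, so 977 is unramified.
Legendre symbol by Euler's criterion: (105/977) ≡ 105^488 ≡ 1 (mod 977), i.e. (105/977) = 1.
(105/977) = 1, so 977 splits.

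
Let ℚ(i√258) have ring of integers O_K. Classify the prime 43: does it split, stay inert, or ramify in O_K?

43 is ramified

Since -258 ≢ 1 mod 4, the ring of integers is ℤ[√-258] with discriminant 4·(-258) = -1032.
43 divides disc(K) = -1032, so 43 ramifies.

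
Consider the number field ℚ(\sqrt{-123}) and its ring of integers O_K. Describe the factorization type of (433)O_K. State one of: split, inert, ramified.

d = -123 ≡ 1 (mod 4), so O_K = ℤ[(1+√-123)/2] and disc(K) = d = -123.
Since gcd(433, -123) = 1 the prime 433 does not ramify.
(-123/433) = 310^216 mod 433 = 1, giving Legendre symbol 1.
d is a quadratic residue mod p, hence 433 splits in O_K.

split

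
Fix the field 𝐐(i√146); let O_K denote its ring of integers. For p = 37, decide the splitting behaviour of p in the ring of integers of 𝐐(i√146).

-146 mod 4 = 2, hence disc K = 4·(-146) = -584 and O_K = ℤ[√-146].
Since gcd(37, -584) = 1 the prime 37 does not ramify.
Legendre symbol by Euler's criterion: (-146/37) ≡ (-146)^18 ≡ 36 (mod 37), i.e. (-146/37) = -1.
(-146/37) = -1, so 37 is inert.

remains prime (inert)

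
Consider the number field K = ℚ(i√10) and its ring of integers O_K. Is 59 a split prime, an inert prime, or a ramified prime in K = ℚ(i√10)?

-10 mod 4 = 2, hence disc K = 4·(-10) = -40 and O_K = ℤ[√-10].
59 ∤ -40, so 59 is unramified.
Euler's criterion: (-10)^29 mod 59 = 1. Thus (-10|59) = 1.
(-10/59) = 1, so 59 splits.

split — (59) = 𝔭₁𝔭₂ with 𝔭₁ ≠ 𝔭₂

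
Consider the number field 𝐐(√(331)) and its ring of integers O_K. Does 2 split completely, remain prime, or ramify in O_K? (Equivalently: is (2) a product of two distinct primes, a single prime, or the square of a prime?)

Since 331 ≢ 1 mod 4, the ring of integers is ℤ[√331] with discriminant 4·331 = 1324.
Ramification test: 2 | 1324. The prime 2 ramifies in K.

ramifies in O_K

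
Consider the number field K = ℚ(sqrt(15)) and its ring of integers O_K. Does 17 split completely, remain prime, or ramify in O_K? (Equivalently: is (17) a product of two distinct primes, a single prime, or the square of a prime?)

splits completely

15 mod 4 = 3, hence disc K = 4·15 = 60 and O_K = ℤ[√15].
disc(K) = 60 is not divisible by 17; 17 is unramified.
(15/17) = 15^8 mod 17 = 1, giving Legendre symbol 1.
(15/17) = 1, so 17 splits.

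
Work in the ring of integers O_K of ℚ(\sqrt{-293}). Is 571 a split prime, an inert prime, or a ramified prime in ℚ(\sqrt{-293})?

Since -293 ≢ 1 mod 4, the ring of integers is ℤ[√-293] with discriminant 4·(-293) = -1172.
Since gcd(571, -1172) = 1 the prime 571 does not ramify.
Legendre symbol by Euler's criterion: (-293/571) ≡ (-293)^285 ≡ 570 (mod 571), i.e. (-293/571) = -1.
(-293/571) = -1, so 571 is inert.

inert — (571) stays prime in O_K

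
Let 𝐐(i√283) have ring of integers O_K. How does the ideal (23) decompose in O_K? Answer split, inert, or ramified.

Since -283 ≡ 1 mod 4, the ring of integers is ℤ[(1+√-283)/2] with discriminant -283.
23 ∤ -283, so 23 is unramified.
Euler's criterion: (-283)^11 mod 23 = 1. Thus (-283|23) = 1.
Legendre symbol 1 ⇒ 23 is split.

split — (23) = 𝔭₁𝔭₂ with 𝔭₁ ≠ 𝔭₂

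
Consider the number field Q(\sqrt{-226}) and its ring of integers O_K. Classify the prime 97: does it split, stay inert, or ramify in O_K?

-226 mod 4 = 2, hence disc K = 4·(-226) = -904 and O_K = ℤ[√-226].
97 ∤ -904, so 97 is unramified.
Euler's criterion: (-226)^48 mod 97 = 1. Thus (-226|97) = 1.
(-226/97) = 1, so 97 splits.

97 splits in O_K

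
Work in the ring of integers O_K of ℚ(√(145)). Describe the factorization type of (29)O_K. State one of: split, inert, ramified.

145 mod 4 = 1, hence disc K = 145 and O_K = ℤ[(1+√145)/2].
Ramification test: 29 | 145. The prime 29 ramifies in K.

p ramifies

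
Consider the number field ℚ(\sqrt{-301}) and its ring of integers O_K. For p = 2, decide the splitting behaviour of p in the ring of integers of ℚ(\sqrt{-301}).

Since -301 ≢ 1 mod 4, the ring of integers is ℤ[√-301] with discriminant 4·(-301) = -1204.
Ramification test: 2 | -1204. The prime 2 ramifies in K.

ramified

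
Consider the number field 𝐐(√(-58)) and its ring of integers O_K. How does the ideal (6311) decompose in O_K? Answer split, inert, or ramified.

split

Since -58 ≢ 1 mod 4, the ring of integers is ℤ[√-58] with discriminant 4·(-58) = -232.
disc(K) = -232 is not divisible by 6311; 6311 is unramified.
(-58/6311) = 6253^3155 mod 6311 = 1, giving Legendre symbol 1.
d is a quadratic residue mod p, hence 6311 splits in O_K.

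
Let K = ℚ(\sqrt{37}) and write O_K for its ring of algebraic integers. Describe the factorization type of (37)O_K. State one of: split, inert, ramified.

p ramifies

Since 37 ≡ 1 mod 4, the ring of integers is ℤ[(1+√37)/2] with discriminant 37.
Ramification test: 37 | 37. The prime 37 ramifies in K.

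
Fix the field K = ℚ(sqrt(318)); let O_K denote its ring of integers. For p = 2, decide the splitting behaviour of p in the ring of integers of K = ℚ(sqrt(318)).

Since 318 ≢ 1 mod 4, the ring of integers is ℤ[√318] with discriminant 4·318 = 1272.
2 divides disc(K) = 1272, so 2 ramifies.

p ramifies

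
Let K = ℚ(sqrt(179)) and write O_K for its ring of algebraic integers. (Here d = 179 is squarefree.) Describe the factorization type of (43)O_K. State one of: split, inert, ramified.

remains prime (inert)

179 mod 4 = 3, hence disc K = 4·179 = 716 and O_K = ℤ[√179].
disc(K) = 716 is not divisible by 43; 43 is unramified.
Euler's criterion: 179^21 mod 43 = 42. Thus (179|43) = -1.
Legendre symbol -1 ⇒ 43 is inert.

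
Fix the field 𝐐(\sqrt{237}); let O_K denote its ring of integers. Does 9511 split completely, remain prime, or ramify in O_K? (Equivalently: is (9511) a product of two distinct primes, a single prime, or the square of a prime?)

Since 237 ≡ 1 mod 4, the ring of integers is ℤ[(1+√237)/2] with discriminant 237.
9511 ∤ 237, so 9511 is unramified.
(237/9511) = 237^4755 mod 9511 = 1, giving Legendre symbol 1.
Legendre symbol 1 ⇒ 9511 is split.

split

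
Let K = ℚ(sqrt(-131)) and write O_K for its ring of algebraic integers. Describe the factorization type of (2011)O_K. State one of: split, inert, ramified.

split — (2011) = 𝔭₁𝔭₂ with 𝔭₁ ≠ 𝔭₂

-131 mod 4 = 1, hence disc K = -131 and O_K = ℤ[(1+√-131)/2].
Since gcd(2011, -131) = 1 the prime 2011 does not ramify.
(-131/2011) = 1880^1005 mod 2011 = 1, giving Legendre symbol 1.
d is a quadratic residue mod p, hence 2011 splits in O_K.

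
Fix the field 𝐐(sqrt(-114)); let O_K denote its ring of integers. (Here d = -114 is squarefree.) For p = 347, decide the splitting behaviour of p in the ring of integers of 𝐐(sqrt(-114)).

347 remains inert

-114 mod 4 = 2, hence disc K = 4·(-114) = -456 and O_K = ℤ[√-114].
347 ∤ -456, so 347 is unramified.
Compute (-114/347) via Euler: 233^((347-1)/2) mod 347 = 346, so (-114/347) = -1.
d is a non-residue mod p, hence 347 remains inert in O_K.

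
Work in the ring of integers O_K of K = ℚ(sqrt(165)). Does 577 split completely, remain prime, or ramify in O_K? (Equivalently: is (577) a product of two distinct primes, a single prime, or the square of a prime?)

165 mod 4 = 1, hence disc K = 165 and O_K = ℤ[(1+√165)/2].
577 ∤ 165, so 577 is unramified.
Legendre symbol by Euler's criterion: (165/577) ≡ 165^288 ≡ 576 (mod 577), i.e. (165/577) = -1.
Legendre symbol -1 ⇒ 577 is inert.

inert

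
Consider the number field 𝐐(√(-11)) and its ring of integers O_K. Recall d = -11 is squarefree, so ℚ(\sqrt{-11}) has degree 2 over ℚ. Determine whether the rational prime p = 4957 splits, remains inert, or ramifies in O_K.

d = -11 ≡ 1 (mod 4), so O_K = ℤ[(1+√-11)/2] and disc(K) = d = -11.
disc(K) = -11 is not divisible by 4957; 4957 is unramified.
Euler's criterion: (-11)^2478 mod 4957 = 4956. Thus (-11|4957) = -1.
d is a non-residue mod p, hence 4957 remains inert in O_K.

inert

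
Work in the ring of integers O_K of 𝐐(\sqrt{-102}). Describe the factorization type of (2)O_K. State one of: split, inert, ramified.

-102 mod 4 = 2, hence disc K = 4·(-102) = -408 and O_K = ℤ[√-102].
disc(K) = -408 = 2·(-204), so p = 2 is ramified.

ramified — (2) = 𝔭²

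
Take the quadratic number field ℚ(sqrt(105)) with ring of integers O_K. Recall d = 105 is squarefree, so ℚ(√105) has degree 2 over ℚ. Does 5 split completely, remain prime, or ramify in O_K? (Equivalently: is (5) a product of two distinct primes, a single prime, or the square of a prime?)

105 mod 4 = 1, hence disc K = 105 and O_K = ℤ[(1+√105)/2].
5 divides disc(K) = 105, so 5 ramifies.

ramifies in O_K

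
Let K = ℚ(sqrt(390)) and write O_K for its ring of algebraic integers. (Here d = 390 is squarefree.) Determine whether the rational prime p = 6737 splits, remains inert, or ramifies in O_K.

Since 390 ≢ 1 mod 4, the ring of integers is ℤ[√390] with discriminant 4·390 = 1560.
Since gcd(6737, 1560) = 1 the prime 6737 does not ramify.
Euler's criterion: 390^3368 mod 6737 = 1. Thus (390|6737) = 1.
d is a quadratic residue mod p, hence 6737 splits in O_K.

6737 splits in O_K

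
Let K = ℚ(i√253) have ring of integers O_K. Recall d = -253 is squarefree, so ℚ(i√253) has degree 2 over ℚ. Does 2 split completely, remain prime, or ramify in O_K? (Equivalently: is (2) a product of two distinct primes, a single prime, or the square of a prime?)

d = -253 ≡ 3 (mod 4), so O_K = ℤ[√-253] and disc(K) = 4d = -1012.
2 divides disc(K) = -1012, so 2 ramifies.

ramified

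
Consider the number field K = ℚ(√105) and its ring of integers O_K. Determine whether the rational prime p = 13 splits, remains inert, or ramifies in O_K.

splits completely

105 mod 4 = 1, hence disc K = 105 and O_K = ℤ[(1+√105)/2].
disc(K) = 105 is not divisible by 13; 13 is unramified.
Legendre symbol by Euler's criterion: (105/13) ≡ 105^6 ≡ 1 (mod 13), i.e. (105/13) = 1.
(105/13) = 1, so 13 splits.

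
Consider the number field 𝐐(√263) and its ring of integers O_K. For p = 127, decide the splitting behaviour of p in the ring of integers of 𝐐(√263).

d = 263 ≡ 3 (mod 4), so O_K = ℤ[√263] and disc(K) = 4d = 1052.
disc(K) = 1052 is not divisible by 127; 127 is unramified.
(263/127) = 9^63 mod 127 = 1, giving Legendre symbol 1.
d is a quadratic residue mod p, hence 127 splits in O_K.

p splits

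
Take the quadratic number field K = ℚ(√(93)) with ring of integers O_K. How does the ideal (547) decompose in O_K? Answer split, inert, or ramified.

p splits

93 mod 4 = 1, hence disc K = 93 and O_K = ℤ[(1+√93)/2].
547 ∤ 93, so 547 is unramified.
Euler's criterion: 93^273 mod 547 = 1. Thus (93|547) = 1.
(93/547) = 1, so 547 splits.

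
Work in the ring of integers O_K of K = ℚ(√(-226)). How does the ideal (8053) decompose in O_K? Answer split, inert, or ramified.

Since -226 ≢ 1 mod 4, the ring of integers is ℤ[√-226] with discriminant 4·(-226) = -904.
disc(K) = -904 is not divisible by 8053; 8053 is unramified.
Euler's criterion: (-226)^4026 mod 8053 = 8052. Thus (-226|8053) = -1.
Legendre symbol -1 ⇒ 8053 is inert.

inert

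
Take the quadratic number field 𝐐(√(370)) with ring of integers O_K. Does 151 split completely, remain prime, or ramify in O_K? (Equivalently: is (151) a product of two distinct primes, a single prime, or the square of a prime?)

d = 370 ≡ 2 (mod 4), so O_K = ℤ[√370] and disc(K) = 4d = 1480.
disc(K) = 1480 is not divisible by 151; 151 is unramified.
Legendre symbol by Euler's criterion: (370/151) ≡ 370^75 ≡ 1 (mod 151), i.e. (370/151) = 1.
d is a quadratic residue mod p, hence 151 splits in O_K.

split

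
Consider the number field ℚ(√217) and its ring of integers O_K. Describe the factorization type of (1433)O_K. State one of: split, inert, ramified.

inert

d = 217 ≡ 1 (mod 4), so O_K = ℤ[(1+√217)/2] and disc(K) = d = 217.
1433 ∤ 217, so 1433 is unramified.
Legendre symbol by Euler's criterion: (217/1433) ≡ 217^716 ≡ 1432 (mod 1433), i.e. (217/1433) = -1.
d is a non-residue mod p, hence 1433 remains inert in O_K.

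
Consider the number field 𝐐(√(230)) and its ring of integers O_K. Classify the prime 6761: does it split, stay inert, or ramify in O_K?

remains prime (inert)

Since 230 ≢ 1 mod 4, the ring of integers is ℤ[√230] with discriminant 4·230 = 920.
disc(K) = 920 is not divisible by 6761; 6761 is unramified.
Compute (230/6761) via Euler: 230^((6761-1)/2) mod 6761 = 6760, so (230/6761) = -1.
d is a non-residue mod p, hence 6761 remains inert in O_K.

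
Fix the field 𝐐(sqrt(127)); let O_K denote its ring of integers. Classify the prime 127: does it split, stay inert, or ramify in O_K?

p ramifies

127 mod 4 = 3, hence disc K = 4·127 = 508 and O_K = ℤ[√127].
Ramification test: 127 | 508. The prime 127 ramifies in K.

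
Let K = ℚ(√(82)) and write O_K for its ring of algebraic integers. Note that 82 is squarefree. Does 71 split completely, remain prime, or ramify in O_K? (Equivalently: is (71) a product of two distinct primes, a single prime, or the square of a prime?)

Since 82 ≢ 1 mod 4, the ring of integers is ℤ[√82] with discriminant 4·82 = 328.
71 ∤ 328, so 71 is unramified.
Euler's criterion: 82^35 mod 71 = 70. Thus (82|71) = -1.
d is a non-residue mod p, hence 71 remains inert in O_K.

inert — (71) stays prime in O_K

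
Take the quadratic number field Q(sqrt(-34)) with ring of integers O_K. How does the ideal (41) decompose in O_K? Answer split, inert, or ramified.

p is inert

d = -34 ≡ 2 (mod 4), so O_K = ℤ[√-34] and disc(K) = 4d = -136.
Since gcd(41, -136) = 1 the prime 41 does not ramify.
(-34/41) = 7^20 mod 41 = 40, giving Legendre symbol -1.
(-34/41) = -1, so 41 is inert.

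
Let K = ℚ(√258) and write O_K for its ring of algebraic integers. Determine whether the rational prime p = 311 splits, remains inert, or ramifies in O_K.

remains prime (inert)

Since 258 ≢ 1 mod 4, the ring of integers is ℤ[√258] with discriminant 4·258 = 1032.
311 ∤ 1032, so 311 is unramified.
Compute (258/311) via Euler: 258^((311-1)/2) mod 311 = 310, so (258/311) = -1.
Legendre symbol -1 ⇒ 311 is inert.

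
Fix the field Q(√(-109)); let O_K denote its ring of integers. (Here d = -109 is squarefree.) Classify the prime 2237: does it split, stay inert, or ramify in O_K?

d = -109 ≡ 3 (mod 4), so O_K = ℤ[√-109] and disc(K) = 4d = -436.
2237 ∤ -436, so 2237 is unramified.
Euler's criterion: (-109)^1118 mod 2237 = 2236. Thus (-109|2237) = -1.
Legendre symbol -1 ⇒ 2237 is inert.

remains prime (inert)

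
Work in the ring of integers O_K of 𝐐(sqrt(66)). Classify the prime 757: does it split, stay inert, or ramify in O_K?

Since 66 ≢ 1 mod 4, the ring of integers is ℤ[√66] with discriminant 4·66 = 264.
Since gcd(757, 264) = 1 the prime 757 does not ramify.
Euler's criterion: 66^378 mod 757 = 756. Thus (66|757) = -1.
d is a non-residue mod p, hence 757 remains inert in O_K.

p is inert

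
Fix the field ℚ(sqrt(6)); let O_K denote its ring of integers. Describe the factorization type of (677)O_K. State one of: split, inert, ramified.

Since 6 ≢ 1 mod 4, the ring of integers is ℤ[√6] with discriminant 4·6 = 24.
disc(K) = 24 is not divisible by 677; 677 is unramified.
(6/677) = 6^338 mod 677 = 1, giving Legendre symbol 1.
Legendre symbol 1 ⇒ 677 is split.

677 splits in O_K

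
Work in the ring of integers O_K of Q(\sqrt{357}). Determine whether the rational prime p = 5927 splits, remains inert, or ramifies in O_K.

d = 357 ≡ 1 (mod 4), so O_K = ℤ[(1+√357)/2] and disc(K) = d = 357.
5927 ∤ 357, so 5927 is unramified.
Euler's criterion: 357^2963 mod 5927 = 5926. Thus (357|5927) = -1.
Legendre symbol -1 ⇒ 5927 is inert.

remains prime (inert)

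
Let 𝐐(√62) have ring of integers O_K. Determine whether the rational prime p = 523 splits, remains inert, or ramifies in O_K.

Since 62 ≢ 1 mod 4, the ring of integers is ℤ[√62] with discriminant 4·62 = 248.
disc(K) = 248 is not divisible by 523; 523 is unramified.
Compute (62/523) via Euler: 62^((523-1)/2) mod 523 = 522, so (62/523) = -1.
(62/523) = -1, so 523 is inert.

inert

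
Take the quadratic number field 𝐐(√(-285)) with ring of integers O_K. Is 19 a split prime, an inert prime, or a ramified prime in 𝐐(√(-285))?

d = -285 ≡ 3 (mod 4), so O_K = ℤ[√-285] and disc(K) = 4d = -1140.
19 divides disc(K) = -1140, so 19 ramifies.

19 is ramified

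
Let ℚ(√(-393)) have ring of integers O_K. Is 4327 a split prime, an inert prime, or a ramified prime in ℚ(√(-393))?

d = -393 ≡ 3 (mod 4), so O_K = ℤ[√-393] and disc(K) = 4d = -1572.
4327 ∤ -1572, so 4327 is unramified.
Euler's criterion: (-393)^2163 mod 4327 = 4326. Thus (-393|4327) = -1.
Legendre symbol -1 ⇒ 4327 is inert.

4327 remains inert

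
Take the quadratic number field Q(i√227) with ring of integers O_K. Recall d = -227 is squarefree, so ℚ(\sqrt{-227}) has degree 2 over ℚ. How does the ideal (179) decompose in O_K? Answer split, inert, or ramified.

d = -227 ≡ 1 (mod 4), so O_K = ℤ[(1+√-227)/2] and disc(K) = d = -227.
disc(K) = -227 is not divisible by 179; 179 is unramified.
Euler's criterion: (-227)^89 mod 179 = 178. Thus (-227|179) = -1.
(-227/179) = -1, so 179 is inert.

inert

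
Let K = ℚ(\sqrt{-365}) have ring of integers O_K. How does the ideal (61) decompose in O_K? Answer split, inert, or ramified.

-365 mod 4 = 3, hence disc K = 4·(-365) = -1460 and O_K = ℤ[√-365].
61 ∤ -1460, so 61 is unramified.
(-365/61) = 1^30 mod 61 = 1, giving Legendre symbol 1.
(-365/61) = 1, so 61 splits.

61 splits in O_K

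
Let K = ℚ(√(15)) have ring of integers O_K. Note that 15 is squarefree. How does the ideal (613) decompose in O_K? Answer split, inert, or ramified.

15 mod 4 = 3, hence disc K = 4·15 = 60 and O_K = ℤ[√15].
disc(K) = 60 is not divisible by 613; 613 is unramified.
Compute (15/613) via Euler: 15^((613-1)/2) mod 613 = 612, so (15/613) = -1.
Legendre symbol -1 ⇒ 613 is inert.

remains prime (inert)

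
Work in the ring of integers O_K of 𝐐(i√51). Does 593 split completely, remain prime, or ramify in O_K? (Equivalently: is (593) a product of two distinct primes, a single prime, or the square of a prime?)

remains prime (inert)

Since -51 ≡ 1 mod 4, the ring of integers is ℤ[(1+√-51)/2] with discriminant -51.
Since gcd(593, -51) = 1 the prime 593 does not ramify.
Legendre symbol by Euler's criterion: (-51/593) ≡ (-51)^296 ≡ 592 (mod 593), i.e. (-51/593) = -1.
Legendre symbol -1 ⇒ 593 is inert.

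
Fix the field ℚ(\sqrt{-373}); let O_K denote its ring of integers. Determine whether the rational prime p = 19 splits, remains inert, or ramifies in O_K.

-373 mod 4 = 3, hence disc K = 4·(-373) = -1492 and O_K = ℤ[√-373].
disc(K) = -1492 is not divisible by 19; 19 is unramified.
Euler's criterion: (-373)^9 mod 19 = 1. Thus (-373|19) = 1.
d is a quadratic residue mod p, hence 19 splits in O_K.

split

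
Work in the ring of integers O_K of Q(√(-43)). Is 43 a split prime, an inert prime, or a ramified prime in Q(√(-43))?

43 is ramified

d = -43 ≡ 1 (mod 4), so O_K = ℤ[(1+√-43)/2] and disc(K) = d = -43.
Ramification test: 43 | -43. The prime 43 ramifies in K.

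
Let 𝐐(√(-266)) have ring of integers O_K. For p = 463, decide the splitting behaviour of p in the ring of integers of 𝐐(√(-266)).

d = -266 ≡ 2 (mod 4), so O_K = ℤ[√-266] and disc(K) = 4d = -1064.
disc(K) = -1064 is not divisible by 463; 463 is unramified.
Legendre symbol by Euler's criterion: (-266/463) ≡ (-266)^231 ≡ 462 (mod 463), i.e. (-266/463) = -1.
(-266/463) = -1, so 463 is inert.

inert — (463) stays prime in O_K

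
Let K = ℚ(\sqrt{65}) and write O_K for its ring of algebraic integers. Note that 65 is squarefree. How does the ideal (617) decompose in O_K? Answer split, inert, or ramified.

65 mod 4 = 1, hence disc K = 65 and O_K = ℤ[(1+√65)/2].
Since gcd(617, 65) = 1 the prime 617 does not ramify.
Euler's criterion: 65^308 mod 617 = 1. Thus (65|617) = 1.
(65/617) = 1, so 617 splits.

splits completely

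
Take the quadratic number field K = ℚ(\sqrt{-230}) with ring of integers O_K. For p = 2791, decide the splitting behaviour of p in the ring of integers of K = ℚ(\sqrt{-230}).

split — (2791) = 𝔭₁𝔭₂ with 𝔭₁ ≠ 𝔭₂

-230 mod 4 = 2, hence disc K = 4·(-230) = -920 and O_K = ℤ[√-230].
2791 ∤ -920, so 2791 is unramified.
Euler's criterion: (-230)^1395 mod 2791 = 1. Thus (-230|2791) = 1.
(-230/2791) = 1, so 2791 splits.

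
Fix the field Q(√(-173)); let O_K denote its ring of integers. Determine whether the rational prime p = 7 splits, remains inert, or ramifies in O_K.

-173 mod 4 = 3, hence disc K = 4·(-173) = -692 and O_K = ℤ[√-173].
Since gcd(7, -692) = 1 the prime 7 does not ramify.
(-173/7) = 2^3 mod 7 = 1, giving Legendre symbol 1.
(-173/7) = 1, so 7 splits.

split — (7) = 𝔭₁𝔭₂ with 𝔭₁ ≠ 𝔭₂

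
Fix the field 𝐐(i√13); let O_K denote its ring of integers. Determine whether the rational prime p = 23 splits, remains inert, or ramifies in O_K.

inert

d = -13 ≡ 3 (mod 4), so O_K = ℤ[√-13] and disc(K) = 4d = -52.
Since gcd(23, -52) = 1 the prime 23 does not ramify.
Legendre symbol by Euler's criterion: (-13/23) ≡ (-13)^11 ≡ 22 (mod 23), i.e. (-13/23) = -1.
d is a non-residue mod p, hence 23 remains inert in O_K.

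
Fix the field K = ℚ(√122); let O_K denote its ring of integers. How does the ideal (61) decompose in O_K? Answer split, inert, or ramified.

d = 122 ≡ 2 (mod 4), so O_K = ℤ[√122] and disc(K) = 4d = 488.
Ramification test: 61 | 488. The prime 61 ramifies in K.

ramified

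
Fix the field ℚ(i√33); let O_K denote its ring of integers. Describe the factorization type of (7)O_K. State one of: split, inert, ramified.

p splits

d = -33 ≡ 3 (mod 4), so O_K = ℤ[√-33] and disc(K) = 4d = -132.
7 ∤ -132, so 7 is unramified.
Euler's criterion: (-33)^3 mod 7 = 1. Thus (-33|7) = 1.
(-33/7) = 1, so 7 splits.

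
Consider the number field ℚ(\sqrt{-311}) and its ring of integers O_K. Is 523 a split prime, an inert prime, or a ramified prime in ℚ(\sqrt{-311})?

-311 mod 4 = 1, hence disc K = -311 and O_K = ℤ[(1+√-311)/2].
523 ∤ -311, so 523 is unramified.
Legendre symbol by Euler's criterion: (-311/523) ≡ (-311)^261 ≡ 1 (mod 523), i.e. (-311/523) = 1.
(-311/523) = 1, so 523 splits.

p splits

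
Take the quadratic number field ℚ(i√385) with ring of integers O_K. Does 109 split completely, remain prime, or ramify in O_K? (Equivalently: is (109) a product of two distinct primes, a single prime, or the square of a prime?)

-385 mod 4 = 3, hence disc K = 4·(-385) = -1540 and O_K = ℤ[√-385].
Since gcd(109, -1540) = 1 the prime 109 does not ramify.
Legendre symbol by Euler's criterion: (-385/109) ≡ (-385)^54 ≡ 108 (mod 109), i.e. (-385/109) = -1.
Legendre symbol -1 ⇒ 109 is inert.

inert — (109) stays prime in O_K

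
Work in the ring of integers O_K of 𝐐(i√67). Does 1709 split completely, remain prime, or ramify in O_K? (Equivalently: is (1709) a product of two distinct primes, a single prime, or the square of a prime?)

d = -67 ≡ 1 (mod 4), so O_K = ℤ[(1+√-67)/2] and disc(K) = d = -67.
Since gcd(1709, -67) = 1 the prime 1709 does not ramify.
Euler's criterion: (-67)^854 mod 1709 = 1708. Thus (-67|1709) = -1.
Legendre symbol -1 ⇒ 1709 is inert.

inert — (1709) stays prime in O_K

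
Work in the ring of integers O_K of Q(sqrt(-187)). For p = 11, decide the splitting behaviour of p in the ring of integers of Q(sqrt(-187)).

Since -187 ≡ 1 mod 4, the ring of integers is ℤ[(1+√-187)/2] with discriminant -187.
disc(K) = -187 = 11·(-17), so p = 11 is ramified.

ramified — (11) = 𝔭²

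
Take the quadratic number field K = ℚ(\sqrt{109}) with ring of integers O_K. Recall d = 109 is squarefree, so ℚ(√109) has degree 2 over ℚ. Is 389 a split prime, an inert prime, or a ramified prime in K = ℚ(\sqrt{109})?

109 mod 4 = 1, hence disc K = 109 and O_K = ℤ[(1+√109)/2].
Since gcd(389, 109) = 1 the prime 389 does not ramify.
(109/389) = 109^194 mod 389 = 388, giving Legendre symbol -1.
Legendre symbol -1 ⇒ 389 is inert.

p is inert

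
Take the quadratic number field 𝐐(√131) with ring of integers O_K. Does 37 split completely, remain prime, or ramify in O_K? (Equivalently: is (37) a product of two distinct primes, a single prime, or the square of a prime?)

inert

131 mod 4 = 3, hence disc K = 4·131 = 524 and O_K = ℤ[√131].
disc(K) = 524 is not divisible by 37; 37 is unramified.
Legendre symbol by Euler's criterion: (131/37) ≡ 131^18 ≡ 36 (mod 37), i.e. (131/37) = -1.
Legendre symbol -1 ⇒ 37 is inert.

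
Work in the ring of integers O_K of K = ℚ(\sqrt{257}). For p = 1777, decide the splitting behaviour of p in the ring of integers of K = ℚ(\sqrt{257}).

d = 257 ≡ 1 (mod 4), so O_K = ℤ[(1+√257)/2] and disc(K) = d = 257.
1777 ∤ 257, so 1777 is unramified.
Compute (257/1777) via Euler: 257^((1777-1)/2) mod 1777 = 1, so (257/1777) = 1.
(257/1777) = 1, so 1777 splits.

split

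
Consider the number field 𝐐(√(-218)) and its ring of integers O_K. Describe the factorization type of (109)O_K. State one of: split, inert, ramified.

ramified

-218 mod 4 = 2, hence disc K = 4·(-218) = -872 and O_K = ℤ[√-218].
disc(K) = -872 = 109·(-8), so p = 109 is ramified.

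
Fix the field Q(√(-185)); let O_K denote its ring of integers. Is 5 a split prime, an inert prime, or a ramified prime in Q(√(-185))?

5 is ramified

-185 mod 4 = 3, hence disc K = 4·(-185) = -740 and O_K = ℤ[√-185].
5 divides disc(K) = -740, so 5 ramifies.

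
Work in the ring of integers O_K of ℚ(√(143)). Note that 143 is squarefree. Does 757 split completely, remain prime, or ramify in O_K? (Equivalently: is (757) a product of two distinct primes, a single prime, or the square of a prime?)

Since 143 ≢ 1 mod 4, the ring of integers is ℤ[√143] with discriminant 4·143 = 572.
757 ∤ 572, so 757 is unramified.
Compute (143/757) via Euler: 143^((757-1)/2) mod 757 = 1, so (143/757) = 1.
Legendre symbol 1 ⇒ 757 is split.

757 splits in O_K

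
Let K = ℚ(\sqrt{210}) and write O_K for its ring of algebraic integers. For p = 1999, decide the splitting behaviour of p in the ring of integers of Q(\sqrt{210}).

split — (1999) = 𝔭₁𝔭₂ with 𝔭₁ ≠ 𝔭₂

210 mod 4 = 2, hence disc K = 4·210 = 840 and O_K = ℤ[√210].
Since gcd(1999, 840) = 1 the prime 1999 does not ramify.
Legendre symbol by Euler's criterion: (210/1999) ≡ 210^999 ≡ 1 (mod 1999), i.e. (210/1999) = 1.
(210/1999) = 1, so 1999 splits.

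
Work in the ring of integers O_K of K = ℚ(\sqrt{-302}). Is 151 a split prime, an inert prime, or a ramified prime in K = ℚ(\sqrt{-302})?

ramified

-302 mod 4 = 2, hence disc K = 4·(-302) = -1208 and O_K = ℤ[√-302].
Ramification test: 151 | -1208. The prime 151 ramifies in K.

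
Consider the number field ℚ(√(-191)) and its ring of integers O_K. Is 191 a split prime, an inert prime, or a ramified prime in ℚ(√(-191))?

p ramifies

-191 mod 4 = 1, hence disc K = -191 and O_K = ℤ[(1+√-191)/2].
disc(K) = -191 = 191·(-1), so p = 191 is ramified.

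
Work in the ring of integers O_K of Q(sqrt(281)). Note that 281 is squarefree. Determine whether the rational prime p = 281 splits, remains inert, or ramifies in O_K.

ramified — (281) = 𝔭²

281 mod 4 = 1, hence disc K = 281 and O_K = ℤ[(1+√281)/2].
Ramification test: 281 | 281. The prime 281 ramifies in K.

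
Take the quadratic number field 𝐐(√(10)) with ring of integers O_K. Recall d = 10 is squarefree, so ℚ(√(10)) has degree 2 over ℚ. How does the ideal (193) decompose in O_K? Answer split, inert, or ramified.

inert

10 mod 4 = 2, hence disc K = 4·10 = 40 and O_K = ℤ[√10].
disc(K) = 40 is not divisible by 193; 193 is unramified.
Compute (10/193) via Euler: 10^((193-1)/2) mod 193 = 192, so (10/193) = -1.
Legendre symbol -1 ⇒ 193 is inert.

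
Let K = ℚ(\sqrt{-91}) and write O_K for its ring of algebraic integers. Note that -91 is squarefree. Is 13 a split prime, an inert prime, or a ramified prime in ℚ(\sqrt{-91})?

ramifies in O_K

Since -91 ≡ 1 mod 4, the ring of integers is ℤ[(1+√-91)/2] with discriminant -91.
Ramification test: 13 | -91. The prime 13 ramifies in K.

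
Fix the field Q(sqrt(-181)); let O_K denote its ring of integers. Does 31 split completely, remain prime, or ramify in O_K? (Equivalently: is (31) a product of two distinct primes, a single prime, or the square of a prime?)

split

d = -181 ≡ 3 (mod 4), so O_K = ℤ[√-181] and disc(K) = 4d = -724.
Since gcd(31, -724) = 1 the prime 31 does not ramify.
Euler's criterion: (-181)^15 mod 31 = 1. Thus (-181|31) = 1.
d is a quadratic residue mod p, hence 31 splits in O_K.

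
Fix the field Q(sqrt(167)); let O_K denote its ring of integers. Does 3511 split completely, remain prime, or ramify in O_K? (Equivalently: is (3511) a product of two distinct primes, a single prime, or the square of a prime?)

d = 167 ≡ 3 (mod 4), so O_K = ℤ[√167] and disc(K) = 4d = 668.
3511 ∤ 668, so 3511 is unramified.
Euler's criterion: 167^1755 mod 3511 = 3510. Thus (167|3511) = -1.
(167/3511) = -1, so 3511 is inert.

inert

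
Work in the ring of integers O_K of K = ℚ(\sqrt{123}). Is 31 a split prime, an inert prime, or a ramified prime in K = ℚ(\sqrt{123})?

p is inert

123 mod 4 = 3, hence disc K = 4·123 = 492 and O_K = ℤ[√123].
31 ∤ 492, so 31 is unramified.
(123/31) = 30^15 mod 31 = 30, giving Legendre symbol -1.
Legendre symbol -1 ⇒ 31 is inert.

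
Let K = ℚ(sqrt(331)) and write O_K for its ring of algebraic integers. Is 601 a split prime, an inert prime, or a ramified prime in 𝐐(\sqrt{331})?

split

Since 331 ≢ 1 mod 4, the ring of integers is ℤ[√331] with discriminant 4·331 = 1324.
Since gcd(601, 1324) = 1 the prime 601 does not ramify.
Legendre symbol by Euler's criterion: (331/601) ≡ 331^300 ≡ 1 (mod 601), i.e. (331/601) = 1.
(331/601) = 1, so 601 splits.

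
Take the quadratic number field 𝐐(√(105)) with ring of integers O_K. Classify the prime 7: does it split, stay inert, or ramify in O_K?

7 is ramified

105 mod 4 = 1, hence disc K = 105 and O_K = ℤ[(1+√105)/2].
disc(K) = 105 = 7·15, so p = 7 is ramified.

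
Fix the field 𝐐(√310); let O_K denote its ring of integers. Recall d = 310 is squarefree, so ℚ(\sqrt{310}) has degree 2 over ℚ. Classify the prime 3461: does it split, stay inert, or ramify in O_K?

310 mod 4 = 2, hence disc K = 4·310 = 1240 and O_K = ℤ[√310].
Since gcd(3461, 1240) = 1 the prime 3461 does not ramify.
Compute (310/3461) via Euler: 310^((3461-1)/2) mod 3461 = 3460, so (310/3461) = -1.
d is a non-residue mod p, hence 3461 remains inert in O_K.

remains prime (inert)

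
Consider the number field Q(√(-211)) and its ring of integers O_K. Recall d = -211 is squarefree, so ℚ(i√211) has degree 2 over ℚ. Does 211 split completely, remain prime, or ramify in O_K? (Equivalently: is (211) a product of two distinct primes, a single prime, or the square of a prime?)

-211 mod 4 = 1, hence disc K = -211 and O_K = ℤ[(1+√-211)/2].
211 divides disc(K) = -211, so 211 ramifies.

ramified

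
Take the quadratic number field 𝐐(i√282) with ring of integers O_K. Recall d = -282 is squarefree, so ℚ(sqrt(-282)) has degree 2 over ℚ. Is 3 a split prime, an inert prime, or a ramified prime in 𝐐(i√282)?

Since -282 ≢ 1 mod 4, the ring of integers is ℤ[√-282] with discriminant 4·(-282) = -1128.
3 divides disc(K) = -1128, so 3 ramifies.

3 is ramified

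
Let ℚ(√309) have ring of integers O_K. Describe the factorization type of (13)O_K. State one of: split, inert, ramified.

p splits

Since 309 ≡ 1 mod 4, the ring of integers is ℤ[(1+√309)/2] with discriminant 309.
13 ∤ 309, so 13 is unramified.
Compute (309/13) via Euler: 10^((13-1)/2) mod 13 = 1, so (309/13) = 1.
d is a quadratic residue mod p, hence 13 splits in O_K.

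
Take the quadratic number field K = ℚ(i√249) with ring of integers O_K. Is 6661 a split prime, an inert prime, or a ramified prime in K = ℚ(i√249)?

p splits

d = -249 ≡ 3 (mod 4), so O_K = ℤ[√-249] and disc(K) = 4d = -996.
Since gcd(6661, -996) = 1 the prime 6661 does not ramify.
Euler's criterion: (-249)^3330 mod 6661 = 1. Thus (-249|6661) = 1.
Legendre symbol 1 ⇒ 6661 is split.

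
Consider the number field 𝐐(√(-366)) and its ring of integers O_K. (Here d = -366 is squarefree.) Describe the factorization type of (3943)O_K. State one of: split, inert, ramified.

split

Since -366 ≢ 1 mod 4, the ring of integers is ℤ[√-366] with discriminant 4·(-366) = -1464.
Since gcd(3943, -1464) = 1 the prime 3943 does not ramify.
Legendre symbol by Euler's criterion: (-366/3943) ≡ (-366)^1971 ≡ 1 (mod 3943), i.e. (-366/3943) = 1.
Legendre symbol 1 ⇒ 3943 is split.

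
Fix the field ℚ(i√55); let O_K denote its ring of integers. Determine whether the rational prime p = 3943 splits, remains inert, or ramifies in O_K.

d = -55 ≡ 1 (mod 4), so O_K = ℤ[(1+√-55)/2] and disc(K) = d = -55.
Since gcd(3943, -55) = 1 the prime 3943 does not ramify.
Compute (-55/3943) via Euler: 3888^((3943-1)/2) mod 3943 = 3942, so (-55/3943) = -1.
d is a non-residue mod p, hence 3943 remains inert in O_K.

inert — (3943) stays prime in O_K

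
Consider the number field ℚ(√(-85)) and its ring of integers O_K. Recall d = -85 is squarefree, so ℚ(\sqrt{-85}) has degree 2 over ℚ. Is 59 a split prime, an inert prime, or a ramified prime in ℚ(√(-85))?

p is inert

Since -85 ≢ 1 mod 4, the ring of integers is ℤ[√-85] with discriminant 4·(-85) = -340.
Since gcd(59, -340) = 1 the prime 59 does not ramify.
Compute (-85/59) via Euler: 33^((59-1)/2) mod 59 = 58, so (-85/59) = -1.
d is a non-residue mod p, hence 59 remains inert in O_K.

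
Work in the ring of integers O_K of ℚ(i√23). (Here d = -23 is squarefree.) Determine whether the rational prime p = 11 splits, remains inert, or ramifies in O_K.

d = -23 ≡ 1 (mod 4), so O_K = ℤ[(1+√-23)/2] and disc(K) = d = -23.
disc(K) = -23 is not divisible by 11; 11 is unramified.
Legendre symbol by Euler's criterion: (-23/11) ≡ (-23)^5 ≡ 10 (mod 11), i.e. (-23/11) = -1.
d is a non-residue mod p, hence 11 remains inert in O_K.

11 remains inert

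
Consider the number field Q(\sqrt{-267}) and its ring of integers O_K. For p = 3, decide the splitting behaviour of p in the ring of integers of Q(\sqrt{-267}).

ramified — (3) = 𝔭²

Since -267 ≡ 1 mod 4, the ring of integers is ℤ[(1+√-267)/2] with discriminant -267.
3 divides disc(K) = -267, so 3 ramifies.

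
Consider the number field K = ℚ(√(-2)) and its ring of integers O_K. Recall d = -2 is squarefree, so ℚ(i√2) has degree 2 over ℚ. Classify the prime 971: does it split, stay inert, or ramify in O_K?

split

-2 mod 4 = 2, hence disc K = 4·(-2) = -8 and O_K = ℤ[√-2].
971 ∤ -8, so 971 is unramified.
Compute (-2/971) via Euler: 969^((971-1)/2) mod 971 = 1, so (-2/971) = 1.
(-2/971) = 1, so 971 splits.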